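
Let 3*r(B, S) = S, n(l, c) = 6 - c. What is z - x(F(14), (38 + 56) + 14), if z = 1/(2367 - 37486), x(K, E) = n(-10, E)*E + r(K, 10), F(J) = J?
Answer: 1160261519/105357 ≈ 11013.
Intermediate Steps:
r(B, S) = S/3
x(K, E) = 10/3 + E*(6 - E) (x(K, E) = (6 - E)*E + (1/3)*10 = E*(6 - E) + 10/3 = 10/3 + E*(6 - E))
z = -1/35119 (z = 1/(-35119) = -1/35119 ≈ -2.8475e-5)
z - x(F(14), (38 + 56) + 14) = -1/35119 - (10/3 - ((38 + 56) + 14)*(-6 + ((38 + 56) + 14))) = -1/35119 - (10/3 - (94 + 14)*(-6 + (94 + 14))) = -1/35119 - (10/3 - 1*108*(-6 + 108)) = -1/35119 - (10/3 - 1*108*102) = -1/35119 - (10/3 - 11016) = -1/35119 - 1*(-33038/3) = -1/35119 + 33038/3 = 1160261519/105357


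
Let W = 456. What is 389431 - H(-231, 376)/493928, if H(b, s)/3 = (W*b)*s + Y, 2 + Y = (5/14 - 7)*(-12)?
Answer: 168410982025/432187 ≈ 3.8967e+5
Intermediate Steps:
Y = 544/7 (Y = -2 + (5/14 - 7)*(-12) = -2 - 93/14*(-12) = -2 + 558/7 = 544/7 ≈ 77.714)
H(b, s) = 1632/7 + 1368*b*s (H(b, s) = 3*((456*b)*s + 544/7) = 3*(456*b*s + 544/7) = 3*(544/7 + 456*b*s) = 1632/7 + 1368*b*s)
389431 - H(-231, 376)/493928 = 389431 - (1632/7 + 1368*(-231)*376)/493928 = 389431 - (1632/7 - 118819008)/493928 = 389431 - (-831731424)/(7*493928) = 389431 - 1*(-103966428/432187) = 389431 + 103966428/432187 = 168410982025/432187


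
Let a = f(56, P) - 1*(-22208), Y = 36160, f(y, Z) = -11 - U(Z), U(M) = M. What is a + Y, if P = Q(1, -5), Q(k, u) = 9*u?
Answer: 58402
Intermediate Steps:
P = -45 (P = 9*(-5) = -45)
f(y, Z) = -11 - Z
a = 22242 (a = (-11 - 1*(-45)) - 1*(-22208) = (-11 + 45) + 22208 = 34 + 22208 = 22242)
a + Y = 22242 + 36160 = 58402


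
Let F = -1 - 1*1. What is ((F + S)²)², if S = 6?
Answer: 256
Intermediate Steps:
F = -2 (F = -1 - 1 = -2)
((F + S)²)² = ((-2 + 6)²)² = (4²)² = 16² = 256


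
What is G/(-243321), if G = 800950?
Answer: -800950/243321 ≈ -3.2917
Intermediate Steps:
G/(-243321) = 800950/(-243321) = 800950*(-1/243321) = -800950/243321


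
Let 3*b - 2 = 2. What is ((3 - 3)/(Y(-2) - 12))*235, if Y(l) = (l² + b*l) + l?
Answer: 0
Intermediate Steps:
b = 4/3 (b = ⅔ + (⅓)*2 = ⅔ + ⅔ = 4/3 ≈ 1.3333)
Y(l) = l² + 7*l/3 (Y(l) = (l² + 4*l/3) + l = l² + 7*l/3)
((3 - 3)/(Y(-2) - 12))*235 = ((3 - 3)/((⅓)*(-2)*(7 + 3*(-2)) - 12))*235 = (0/((⅓)*(-2)*(7 - 6) - 12))*235 = (0/((⅓)*(-2)*1 - 12))*235 = (0/(-⅔ - 12))*235 = (0/(-38/3))*235 = (0*(-3/38))*235 = 0*235 = 0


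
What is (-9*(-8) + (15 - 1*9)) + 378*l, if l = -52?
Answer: -19578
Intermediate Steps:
(-9*(-8) + (15 - 1*9)) + 378*l = (-9*(-8) + (15 - 1*9)) + 378*(-52) = (72 + (15 - 9)) - 19656 = (72 + 6) - 19656 = 78 - 19656 = -19578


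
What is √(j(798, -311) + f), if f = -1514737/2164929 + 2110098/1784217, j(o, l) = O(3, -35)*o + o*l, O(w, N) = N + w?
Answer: I*√453770645265057150656880810153/1287567708531 ≈ 523.18*I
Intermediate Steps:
j(o, l) = -32*o + l*o (j(o, l) = (-35 + 3)*o + o*l = -32*o + l*o)
f = 621864282371/1287567708531 (f = -1514737*1/2164929 + 2110098*(1/1784217) = -1514737/2164929 + 703366/594739 = 621864282371/1287567708531 ≈ 0.48298)
√(j(798, -311) + f) = √(798*(-32 - 311) + 621864282371/1287567708531) = √(798*(-343) + 621864282371/1287567708531) = √(-273714 + 621864282371/1287567708531) = √(-352424685908571763/1287567708531) = I*√453770645265057150656880810153/1287567708531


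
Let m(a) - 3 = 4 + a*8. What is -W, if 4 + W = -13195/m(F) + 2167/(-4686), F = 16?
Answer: 391847/3834 ≈ 102.20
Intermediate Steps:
m(a) = 7 + 8*a (m(a) = 3 + (4 + a*8) = 3 + (4 + 8*a) = 7 + 8*a)
W = -391847/3834 (W = -4 + (-13195/(7 + 8*16) + 2167/(-4686)) = -4 + (-13195/(7 + 128) + 2167*(-1/4686)) = -4 + (-13195/135 - 197/426) = -4 + (-13195*1/135 - 197/426) = -4 + (-2639/27 - 197/426) = -4 - 376511/3834 = -391847/3834 ≈ -102.20)
-W = -1*(-391847/3834) = 391847/3834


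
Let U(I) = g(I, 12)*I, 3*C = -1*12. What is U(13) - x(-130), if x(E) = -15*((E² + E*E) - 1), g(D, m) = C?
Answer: 506933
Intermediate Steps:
C = -4 (C = (-1*12)/3 = (⅓)*(-12) = -4)
g(D, m) = -4
x(E) = 15 - 30*E² (x(E) = -15*((E² + E²) - 1) = -15*(2*E² - 1) = -15*(-1 + 2*E²) = 15 - 30*E²)
U(I) = -4*I
U(13) - x(-130) = -4*13 - (15 - 30*(-130)²) = -52 - (15 - 30*16900) = -52 - (15 - 507000) = -52 - 1*(-506985) = -52 + 506985 = 506933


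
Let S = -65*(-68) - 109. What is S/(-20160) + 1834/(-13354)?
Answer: -5252363/14956480 ≈ -0.35118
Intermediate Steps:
S = 4311 (S = 4420 - 109 = 4311)
S/(-20160) + 1834/(-13354) = 4311/(-20160) + 1834/(-13354) = 4311*(-1/20160) + 1834*(-1/13354) = -479/2240 - 917/6677 = -5252363/14956480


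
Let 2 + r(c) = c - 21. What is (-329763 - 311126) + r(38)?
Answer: -640874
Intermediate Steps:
r(c) = -23 + c (r(c) = -2 + (c - 21) = -2 + (-21 + c) = -23 + c)
(-329763 - 311126) + r(38) = (-329763 - 311126) + (-23 + 38) = -640889 + 15 = -640874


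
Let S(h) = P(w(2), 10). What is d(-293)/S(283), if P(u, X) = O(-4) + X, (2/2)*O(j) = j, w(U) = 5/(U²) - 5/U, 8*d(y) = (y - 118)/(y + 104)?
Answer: 137/3024 ≈ 0.045304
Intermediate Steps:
d(y) = (-118 + y)/(8*(104 + y)) (d(y) = ((y - 118)/(y + 104))/8 = ((-118 + y)/(104 + y))/8 = (-118 + y)/(8*(104 + y)))
w(U) = -5/U + 5/U² (w(U) = 5/U² - 5/U = -5/U + 5/U²)
O(j) = j
P(u, X) = -4 + X
S(h) = 6 (S(h) = -4 + 10 = 6)
d(-293)/S(283) = ((-118 - 293)/(8*(104 - 293)))/6 = ((⅛)*(-411)/(-189))*(⅙) = ((⅛)*(-1/189)*(-411))*(⅙) = (137/504)*(⅙) = 137/3024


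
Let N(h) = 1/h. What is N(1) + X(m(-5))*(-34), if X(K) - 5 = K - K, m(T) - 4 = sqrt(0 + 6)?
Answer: -169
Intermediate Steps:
m(T) = 4 + sqrt(6) (m(T) = 4 + sqrt(0 + 6) = 4 + sqrt(6))
X(K) = 5 (X(K) = 5 + (K - K) = 5 + 0 = 5)
N(1) + X(m(-5))*(-34) = 1/1 + 5*(-34) = 1 - 170 = -169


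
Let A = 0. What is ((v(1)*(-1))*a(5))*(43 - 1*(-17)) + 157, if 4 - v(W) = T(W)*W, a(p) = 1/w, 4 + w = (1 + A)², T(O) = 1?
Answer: 217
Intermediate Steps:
w = -3 (w = -4 + (1 + 0)² = -4 + 1² = -4 + 1 = -3)
a(p) = -⅓ (a(p) = 1/(-3) = -⅓)
v(W) = 4 - W
((v(1)*(-1))*a(5))*(43 - 1*(-17)) + 157 = (((4 - 1*1)*(-1))*(-⅓))*(43 - 1*(-17)) + 157 = (((4 - 1)*(-1))*(-⅓))*(43 + 17) + 157 = ((3*(-1))*(-⅓))*60 + 157 = -3*(-⅓)*60 + 157 = 1*60 + 157 = 60 + 157 = 217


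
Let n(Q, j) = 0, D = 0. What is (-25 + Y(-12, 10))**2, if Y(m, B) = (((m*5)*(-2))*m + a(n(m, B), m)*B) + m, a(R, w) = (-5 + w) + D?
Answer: 2712609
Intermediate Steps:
a(R, w) = -5 + w (a(R, w) = (-5 + w) + 0 = -5 + w)
Y(m, B) = m - 10*m**2 + B*(-5 + m) (Y(m, B) = (((m*5)*(-2))*m + (-5 + m)*B) + m = (((5*m)*(-2))*m + B*(-5 + m)) + m = ((-10*m)*m + B*(-5 + m)) + m = (-10*m**2 + B*(-5 + m)) + m = m - 10*m**2 + B*(-5 + m))
(-25 + Y(-12, 10))**2 = (-25 + (-12 - 10*(-12)**2 + 10*(-5 - 12)))**2 = (-25 + (-12 - 10*144 + 10*(-17)))**2 = (-25 + (-12 - 1440 - 170))**2 = (-25 - 1622)**2 = (-1647)**2 = 2712609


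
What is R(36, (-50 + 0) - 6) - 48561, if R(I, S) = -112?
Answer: -48673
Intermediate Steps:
R(36, (-50 + 0) - 6) - 48561 = -112 - 48561 = -48673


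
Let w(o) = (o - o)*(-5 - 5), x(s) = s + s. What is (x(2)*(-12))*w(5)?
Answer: 0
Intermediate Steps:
x(s) = 2*s
w(o) = 0 (w(o) = 0*(-10) = 0)
(x(2)*(-12))*w(5) = ((2*2)*(-12))*0 = (4*(-12))*0 = -48*0 = 0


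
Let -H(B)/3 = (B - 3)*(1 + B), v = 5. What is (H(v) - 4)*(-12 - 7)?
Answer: 760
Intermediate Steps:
H(B) = -3*(1 + B)*(-3 + B) (H(B) = -3*(B - 3)*(1 + B) = -3*(-3 + B)*(1 + B) = -3*(1 + B)*(-3 + B))
(H(v) - 4)*(-12 - 7) = ((9 - 3*5**2 + 6*5) - 4)*(-12 - 7) = ((9 - 3*25 + 30) - 4)*(-19) = ((9 - 75 + 30) - 4)*(-19) = (-36 - 4)*(-19) = -40*(-19) = 760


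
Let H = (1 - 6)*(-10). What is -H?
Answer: -50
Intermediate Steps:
H = 50 (H = -5*(-10) = 50)
-H = -1*50 = -50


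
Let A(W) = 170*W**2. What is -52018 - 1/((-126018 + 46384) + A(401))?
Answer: -1417830489649/27256536 ≈ -52018.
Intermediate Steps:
-52018 - 1/((-126018 + 46384) + A(401)) = -52018 - 1/((-126018 + 46384) + 170*401**2) = -52018 - 1/(-79634 + 170*160801) = -52018 - 1/(-79634 + 27336170) = -52018 - 1/27256536 = -1417830489649/27256536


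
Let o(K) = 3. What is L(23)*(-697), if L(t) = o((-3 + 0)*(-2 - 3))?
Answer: -2091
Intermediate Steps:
L(t) = 3
L(23)*(-697) = 3*(-697) = -2091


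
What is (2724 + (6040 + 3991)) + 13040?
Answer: 25795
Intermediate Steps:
(2724 + (6040 + 3991)) + 13040 = (2724 + 10031) + 13040 = 12755 + 13040 = 25795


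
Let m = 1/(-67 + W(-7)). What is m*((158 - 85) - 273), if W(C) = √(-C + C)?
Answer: 200/67 ≈ 2.9851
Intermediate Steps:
W(C) = 0 (W(C) = √0 = 0)
m = -1/67 (m = 1/(-67 + 0) = 1/(-67) = -1/67 ≈ -0.014925)
m*((158 - 85) - 273) = -((158 - 85) - 273)/67 = -(73 - 273)/67 = -1/67*(-200) = 200/67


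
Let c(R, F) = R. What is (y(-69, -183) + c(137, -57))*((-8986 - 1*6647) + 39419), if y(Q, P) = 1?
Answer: 3282468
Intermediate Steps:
(y(-69, -183) + c(137, -57))*((-8986 - 1*6647) + 39419) = (1 + 137)*((-8986 - 1*6647) + 39419) = 138*((-8986 - 6647) + 39419) = 138*(-15633 + 39419) = 138*23786 = 3282468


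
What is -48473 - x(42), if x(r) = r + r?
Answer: -48557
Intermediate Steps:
x(r) = 2*r
-48473 - x(42) = -48473 - 2*42 = -48473 - 1*84 = -48473 - 84 = -48557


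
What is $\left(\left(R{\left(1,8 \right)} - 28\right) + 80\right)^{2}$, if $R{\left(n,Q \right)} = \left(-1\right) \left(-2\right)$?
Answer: $2916$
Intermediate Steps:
$R{\left(n,Q \right)} = 2$
$\left(\left(R{\left(1,8 \right)} - 28\right) + 80\right)^{2} = \left(\left(2 - 28\right) + 80\right)^{2} = \left(-26 + 80\right)^{2} = 54^{2} = 2916$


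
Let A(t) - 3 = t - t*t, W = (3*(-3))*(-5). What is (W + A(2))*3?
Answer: 138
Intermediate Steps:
W = 45 (W = -9*(-5) = 45)
A(t) = 3 + t - t² (A(t) = 3 + (t - t*t) = 3 + (t - t²) = 3 + t - t²)
(W + A(2))*3 = (45 + (3 + 2 - 1*2²))*3 = (45 + (3 + 2 - 1*4))*3 = (45 + (3 + 2 - 4))*3 = (45 + 1)*3 = 46*3 = 138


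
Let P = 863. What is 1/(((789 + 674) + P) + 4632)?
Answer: 1/6958 ≈ 0.00014372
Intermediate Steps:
1/(((789 + 674) + P) + 4632) = 1/(((789 + 674) + 863) + 4632) = 1/((1463 + 863) + 4632) = 1/(2326 + 4632) = 1/6958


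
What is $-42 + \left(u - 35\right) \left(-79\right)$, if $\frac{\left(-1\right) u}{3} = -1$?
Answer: $2486$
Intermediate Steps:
$u = 3$ ($u = \left(-3\right) \left(-1\right) = 3$)
$-42 + \left(u - 35\right) \left(-79\right) = -42 + \left(3 - 35\right) \left(-79\right) = -42 - -2528 = -42 + 2528 = 2486$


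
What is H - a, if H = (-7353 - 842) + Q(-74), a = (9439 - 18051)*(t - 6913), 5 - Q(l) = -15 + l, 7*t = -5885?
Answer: -467481619/7 ≈ -6.6783e+7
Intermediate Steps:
t = -5885/7 (t = (⅐)*(-5885) = -5885/7 ≈ -840.71)
Q(l) = 20 - l (Q(l) = 5 - (-15 + l) = 5 + (15 - l) = 20 - l)
a = 467424912/7 (a = (9439 - 18051)*(-5885/7 - 6913) = -8612*(-54276/7) = 467424912/7 ≈ 6.6775e+7)
H = -8101 (H = (-7353 - 842) + (20 - 1*(-74)) = -8195 + (20 + 74) = -8195 + 94 = -8101)
H - a = -8101 - 1*467424912/7 = -8101 - 467424912/7 = -467481619/7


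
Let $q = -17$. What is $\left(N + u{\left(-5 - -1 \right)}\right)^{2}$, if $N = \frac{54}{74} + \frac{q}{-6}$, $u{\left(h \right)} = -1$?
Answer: $\frac{323761}{49284} \approx 6.5693$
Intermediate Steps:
$N = \frac{791}{222}$ ($N = \frac{54}{74} - \frac{17}{-6} = 54 \cdot \frac{1}{74} - - \frac{17}{6} = \frac{27}{37} + \frac{17}{6} = \frac{791}{222} \approx 3.5631$)
$\left(N + u{\left(-5 - -1 \right)}\right)^{2} = \left(\frac{791}{222} - 1\right)^{2} = \left(\frac{569}{222}\right)^{2} = \frac{323761}{49284}$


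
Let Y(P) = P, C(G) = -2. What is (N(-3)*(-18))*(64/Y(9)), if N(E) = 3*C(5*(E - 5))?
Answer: 768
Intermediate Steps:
N(E) = -6 (N(E) = 3*(-2) = -6)
(N(-3)*(-18))*(64/Y(9)) = (-6*(-18))*(64/9) = 108*(64*(⅑)) = 108*(64/9) = 768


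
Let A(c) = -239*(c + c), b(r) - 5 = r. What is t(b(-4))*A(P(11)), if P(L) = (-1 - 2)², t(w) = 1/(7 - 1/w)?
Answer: -717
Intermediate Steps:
b(r) = 5 + r
P(L) = 9 (P(L) = (-3)² = 9)
A(c) = -478*c
t(b(-4))*A(P(11)) = ((5 - 4)/(-1 + 7*(5 - 4)))*(-478*9) = (1/(-1 + 7*1))*(-4302) = (1/(-1 + 7))*(-4302) = (1/6)*(-4302) = (1*(⅙))*(-4302) = (⅙)*(-4302) = -717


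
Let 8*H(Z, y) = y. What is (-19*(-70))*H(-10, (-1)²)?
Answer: 665/4 ≈ 166.25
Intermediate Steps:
H(Z, y) = y/8
(-19*(-70))*H(-10, (-1)²) = (-19*(-70))*((⅛)*(-1)²) = 1330*((⅛)*1) = 1330*(⅛) = 665/4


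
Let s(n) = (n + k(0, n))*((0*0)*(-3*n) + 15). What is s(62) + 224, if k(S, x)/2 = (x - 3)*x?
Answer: 110894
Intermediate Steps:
k(S, x) = 2*x*(-3 + x) (k(S, x) = 2*((x - 3)*x) = 2*((-3 + x)*x) = 2*(x*(-3 + x)) = 2*x*(-3 + x))
s(n) = 15*n + 30*n*(-3 + n) (s(n) = (n + 2*n*(-3 + n))*((0*0)*(-3*n) + 15) = (n + 2*n*(-3 + n))*(0*(-3*n) + 15) = (n + 2*n*(-3 + n))*(0 + 15) = (n + 2*n*(-3 + n))*15 = 15*n + 30*n*(-3 + n))
s(62) + 224 = 15*62*(-5 + 2*62) + 224 = 15*62*(-5 + 124) + 224 = 15*62*119 + 224 = 110670 + 224 = 110894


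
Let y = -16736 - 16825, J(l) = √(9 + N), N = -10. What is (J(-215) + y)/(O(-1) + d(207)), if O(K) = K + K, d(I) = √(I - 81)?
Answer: -33561/61 - 100683*√14/122 + I/61 + 3*I*√14/122 ≈ -3638.1 + 0.1084*I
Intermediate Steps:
d(I) = √(-81 + I)
O(K) = 2*K
J(l) = I (J(l) = √(9 - 10) = √(-1) = I)
y = -33561
(J(-215) + y)/(O(-1) + d(207)) = (I - 33561)/(2*(-1) + √(-81 + 207)) = (-33561 + I)/(-2 + √126) = (-33561 + I)/(-2 + 3*√14)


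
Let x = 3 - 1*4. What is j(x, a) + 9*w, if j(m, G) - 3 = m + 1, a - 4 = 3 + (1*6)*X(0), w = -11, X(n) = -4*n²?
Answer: -96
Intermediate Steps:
x = -1 (x = 3 - 4 = -1)
a = 7 (a = 4 + (3 + (1*6)*(-4*0²)) = 4 + (3 + 6*(-4*0)) = 4 + (3 + 6*0) = 4 + (3 + 0) = 4 + 3 = 7)
j(m, G) = 4 + m (j(m, G) = 3 + (m + 1) = 3 + (1 + m) = 4 + m)
j(x, a) + 9*w = (4 - 1) + 9*(-11) = 3 - 99 = -96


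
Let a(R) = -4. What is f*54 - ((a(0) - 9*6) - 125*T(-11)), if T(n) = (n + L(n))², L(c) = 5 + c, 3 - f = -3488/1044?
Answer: 1059237/29 ≈ 36525.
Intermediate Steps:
f = 1655/261 (f = 3 - (-3488)/1044 = 3 - 1*(-872/261) = 3 + 872/261 = 1655/261 ≈ 6.3410)
T(n) = (5 + 2*n)² (T(n) = (n + (5 + n))² = (5 + 2*n)²)
f*54 - ((a(0) - 9*6) - 125*T(-11)) = (1655/261)*54 - ((-4 - 9*6) - 125*(5 + 2*(-11))²) = 9930/29 - ((-4 - 54) - 125*(5 - 22)²) = 9930/29 - (-58 - 125*(-17)²) = 9930/29 - (-58 - 125*289) = 9930/29 - (-58 - 36125) = 9930/29 - 1*(-36183) = 9930/29 + 36183 = 1059237/29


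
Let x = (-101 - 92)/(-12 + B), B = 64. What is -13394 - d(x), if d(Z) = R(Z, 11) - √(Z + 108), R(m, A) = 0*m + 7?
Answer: -13401 + √70499/26 ≈ -13391.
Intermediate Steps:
R(m, A) = 7 (R(m, A) = 0 + 7 = 7)
x = -193/52 (x = (-101 - 92)/(-12 + 64) = -193/52 ≈ -3.7115)
d(Z) = 7 - √(108 + Z) (d(Z) = 7 - √(Z + 108) = 7 - √(108 + Z))
-13394 - d(x) = -13394 - (7 - √(108 - 193/52)) = -13394 - (7 - √(5423/52)) = -13394 - (7 - √70499/26) = -13394 + (-7 + √70499/26) = -13401 + √70499/26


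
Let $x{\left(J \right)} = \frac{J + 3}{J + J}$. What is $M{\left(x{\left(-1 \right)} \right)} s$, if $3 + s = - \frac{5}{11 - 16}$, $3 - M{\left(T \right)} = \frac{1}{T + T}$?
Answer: $-7$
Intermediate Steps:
$x{\left(J \right)} = \frac{3 + J}{2 J}$
$M{\left(T \right)} = 3 - \frac{1}{2 T}$ ($M{\left(T \right)} = 3 - \frac{1}{T + T} = 3 - \frac{1}{2 T}$)
$s = -2$ ($s = -3 - \frac{5}{11 - 16} = -3 - \frac{5}{-5} = -3 - -1 = -3 + 1 = -2$)
$M{\left(x{\left(-1 \right)} \right)} s = \left(3 - \frac{1}{2 \frac{3 - 1}{2 \left(-1\right)}}\right) \left(-2\right) = \left(3 - \frac{1}{2 \cdot \frac{1}{2} \left(-1\right) 2}\right) \left(-2\right) = \left(3 - \frac{1}{2 \left(-1\right)}\right) \left(-2\right) = \left(3 - - \frac{1}{2}\right) \left(-2\right) = \left(3 + \frac{1}{2}\right) \left(-2\right) = \frac{7}{2} \left(-2\right) = -7$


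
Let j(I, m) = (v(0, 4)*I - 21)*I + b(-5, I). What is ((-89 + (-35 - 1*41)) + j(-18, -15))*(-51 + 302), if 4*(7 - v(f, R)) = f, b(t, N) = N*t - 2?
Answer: 644819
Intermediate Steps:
b(t, N) = -2 + N*t
v(f, R) = 7 - f/4
j(I, m) = -2 - 5*I + I*(-21 + 7*I) (j(I, m) = ((7 - ¼*0)*I - 21)*I + (-2 + I*(-5)) = ((7 + 0)*I - 21)*I + (-2 - 5*I) = (7*I - 21)*I + (-2 - 5*I) = (-21 + 7*I)*I + (-2 - 5*I) = I*(-21 + 7*I) + (-2 - 5*I) = -2 - 5*I + I*(-21 + 7*I))
((-89 + (-35 - 1*41)) + j(-18, -15))*(-51 + 302) = ((-89 + (-35 - 1*41)) + (-2 - 26*(-18) + 7*(-18)²))*(-51 + 302) = ((-89 + (-35 - 41)) + (-2 + 468 + 7*324))*251 = ((-89 - 76) + (-2 + 468 + 2268))*251 = (-165 + 2734)*251 = 2569*251 = 644819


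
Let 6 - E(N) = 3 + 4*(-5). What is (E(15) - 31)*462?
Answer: -3696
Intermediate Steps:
E(N) = 23 (E(N) = 6 - (3 + 4*(-5)) = 6 - (3 - 20) = 6 - 1*(-17) = 6 + 17 = 23)
(E(15) - 31)*462 = (23 - 31)*462 = -8*462 = -3696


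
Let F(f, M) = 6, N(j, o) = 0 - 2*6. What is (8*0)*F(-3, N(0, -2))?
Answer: 0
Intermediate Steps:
N(j, o) = -12 (N(j, o) = 0 - 12 = -12)
(8*0)*F(-3, N(0, -2)) = (8*0)*6 = 0*6 = 0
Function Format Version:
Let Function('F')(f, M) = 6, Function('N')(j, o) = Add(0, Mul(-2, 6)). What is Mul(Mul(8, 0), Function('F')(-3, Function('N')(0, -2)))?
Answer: 0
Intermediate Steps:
Function('N')(j, o) = -12 (Function('N')(j, o) = Add(0, -12) = -12)
Mul(Mul(8, 0), Function('F')(-3, Function('N')(0, -2))) = Mul(Mul(8, 0), 6) = Mul(0, 6) = 0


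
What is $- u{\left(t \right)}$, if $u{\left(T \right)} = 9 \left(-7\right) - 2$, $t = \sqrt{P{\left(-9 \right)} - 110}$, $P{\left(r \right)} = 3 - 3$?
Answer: $65$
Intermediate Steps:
$P{\left(r \right)} = 0$ ($P{\left(r \right)} = 3 - 3 = 0$)
$t = i \sqrt{110}$ ($t = \sqrt{0 - 110} = \sqrt{-110} = i \sqrt{110} \approx 10.488 i$)
$u{\left(T \right)} = -65$ ($u{\left(T \right)} = -63 - 2 = -65$)
$- u{\left(t \right)} = \left(-1\right) \left(-65\right) = 65$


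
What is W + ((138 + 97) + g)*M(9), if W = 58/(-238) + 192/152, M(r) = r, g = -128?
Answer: 2179648/2261 ≈ 964.02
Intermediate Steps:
W = 2305/2261 (W = 58*(-1/238) + 192*(1/152) = -29/119 + 24/19 = 2305/2261 ≈ 1.0195)
W + ((138 + 97) + g)*M(9) = 2305/2261 + ((138 + 97) - 128)*9 = 2305/2261 + (235 - 128)*9 = 2305/2261 + 107*9 = 2305/2261 + 963 = 2179648/2261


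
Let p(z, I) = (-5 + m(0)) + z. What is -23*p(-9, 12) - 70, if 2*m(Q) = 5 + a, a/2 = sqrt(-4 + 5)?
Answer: 343/2 ≈ 171.50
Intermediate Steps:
a = 2 (a = 2*sqrt(-4 + 5) = 2*sqrt(1) = 2*1 = 2)
m(Q) = 7/2 (m(Q) = (5 + 2)/2 = (1/2)*7 = 7/2)
p(z, I) = -3/2 + z (p(z, I) = (-5 + 7/2) + z = -3/2 + z)
-23*p(-9, 12) - 70 = -23*(-3/2 - 9) - 70 = -23*(-21/2) - 70 = 483/2 - 70 = 343/2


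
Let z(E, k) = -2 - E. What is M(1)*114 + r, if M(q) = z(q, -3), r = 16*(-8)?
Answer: -470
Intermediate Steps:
r = -128
M(q) = -2 - q
M(1)*114 + r = (-2 - 1*1)*114 - 128 = (-2 - 1)*114 - 128 = -3*114 - 128 = -342 - 128 = -470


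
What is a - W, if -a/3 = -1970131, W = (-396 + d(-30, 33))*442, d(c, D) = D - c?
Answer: 6057579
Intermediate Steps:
W = -147186 (W = (-396 + (33 - 1*(-30)))*442 = (-396 + (33 + 30))*442 = (-396 + 63)*442 = -333*442 = -147186)
a = 5910393 (a = -3*(-1970131) = 5910393)
a - W = 5910393 - 1*(-147186) = 5910393 + 147186 = 6057579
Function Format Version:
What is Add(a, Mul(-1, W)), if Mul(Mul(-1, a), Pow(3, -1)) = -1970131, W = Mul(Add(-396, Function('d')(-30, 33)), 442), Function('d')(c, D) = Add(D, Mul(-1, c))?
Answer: 6057579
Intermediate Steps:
W = -147186 (W = Mul(Add(-396, Add(33, Mul(-1, -30))), 442) = Mul(Add(-396, Add(33, 30)), 442) = Mul(Add(-396, 63), 442) = Mul(-333, 442) = -147186)
a = 5910393 (a = Mul(-3, -1970131) = 5910393)
Add(a, Mul(-1, W)) = Add(5910393, Mul(-1, -147186)) = Add(5910393, 147186) = 6057579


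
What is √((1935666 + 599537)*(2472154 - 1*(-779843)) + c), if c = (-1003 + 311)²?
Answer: √8244473029255 ≈ 2.8713e+6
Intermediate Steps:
c = 478864 (c = (-692)² = 478864)
√((1935666 + 599537)*(2472154 - 1*(-779843)) + c) = √((1935666 + 599537)*(2472154 - 1*(-779843)) + 478864) = √(2535203*(2472154 + 779843) + 478864) = √(2535203*3251997 + 478864) = √(8244472550391 + 478864) = √8244473029255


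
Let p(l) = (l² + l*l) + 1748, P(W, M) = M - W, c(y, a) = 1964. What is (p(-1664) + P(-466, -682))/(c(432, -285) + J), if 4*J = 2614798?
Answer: 11078648/1311327 ≈ 8.4484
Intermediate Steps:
J = 1307399/2 (J = (¼)*2614798 = 1307399/2 ≈ 6.5370e+5)
p(l) = 1748 + 2*l² (p(l) = (l² + l²) + 1748 = 2*l² + 1748 = 1748 + 2*l²)
(p(-1664) + P(-466, -682))/(c(432, -285) + J) = ((1748 + 2*(-1664)²) + (-682 - 1*(-466)))/(1964 + 1307399/2) = ((1748 + 2*2768896) + (-682 + 466))/(1311327/2) = ((1748 + 5537792) - 216)*(2/1311327) = (5539540 - 216)*(2/1311327) = 5539324*(2/1311327) = 11078648/1311327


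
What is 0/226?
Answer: 0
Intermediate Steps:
0/226 = (1/226)*0 = 0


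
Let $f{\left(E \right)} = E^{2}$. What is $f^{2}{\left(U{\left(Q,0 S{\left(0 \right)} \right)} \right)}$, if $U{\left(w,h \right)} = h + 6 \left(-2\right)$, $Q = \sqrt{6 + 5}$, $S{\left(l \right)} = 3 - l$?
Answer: $20736$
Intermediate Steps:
$Q = \sqrt{11} \approx 3.3166$
$U{\left(w,h \right)} = -12 + h$ ($U{\left(w,h \right)} = h - 12 = -12 + h$)
$f^{2}{\left(U{\left(Q,0 S{\left(0 \right)} \right)} \right)} = \left(\left(-12 + 0 \left(3 - 0\right)\right)^{2}\right)^{2} = \left(\left(-12 + 0 \left(3 + 0\right)\right)^{2}\right)^{2} = \left(\left(-12 + 0 \cdot 3\right)^{2}\right)^{2} = \left(\left(-12 + 0\right)^{2}\right)^{2} = \left(\left(-12\right)^{2}\right)^{2} = 144^{2} = 20736$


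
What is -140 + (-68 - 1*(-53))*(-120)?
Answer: 1660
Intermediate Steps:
-140 + (-68 - 1*(-53))*(-120) = -140 + (-68 + 53)*(-120) = -140 - 15*(-120) = -140 + 1800 = 1660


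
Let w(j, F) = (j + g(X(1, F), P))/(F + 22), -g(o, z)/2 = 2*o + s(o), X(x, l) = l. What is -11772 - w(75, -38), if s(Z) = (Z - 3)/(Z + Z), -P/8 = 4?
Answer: -7148791/608 ≈ -11758.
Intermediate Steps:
P = -32 (P = -8*4 = -32)
s(Z) = (-3 + Z)/(2*Z) (s(Z) = (-3 + Z)/((2*Z)) = (-3 + Z)*(1/(2*Z)) = (-3 + Z)/(2*Z))
g(o, z) = -4*o - (-3 + o)/o (g(o, z) = -2*(2*o + (-3 + o)/(2*o)) = -4*o - (-3 + o)/o)
w(j, F) = (-1 + j - 4*F + 3/F)/(22 + F) (w(j, F) = (j + (-1 - 4*F + 3/F))/(F + 22) = (-1 + j - 4*F + 3/F)/(22 + F))
-11772 - w(75, -38) = -11772 - (3 - 1*(-38) - 1*(-38)*(-1*75 + 4*(-38)))/((-38)*(22 - 38)) = -11772 - (-1)*(3 + 38 - 1*(-38)*(-75 - 152))/(38*(-16)) = -11772 - (-1)*(-1)*(3 + 38 - 1*(-38)*(-227))/(38*16) = -11772 - (-1)*(-1)*(3 + 38 - 8626)/(38*16) = -11772 - (-1)*(-1)*(-8585)/(38*16) = -11772 - 1*(-8585/608) = -11772 + 8585/608 = -7148791/608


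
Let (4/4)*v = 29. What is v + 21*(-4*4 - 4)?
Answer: -391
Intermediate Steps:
v = 29
v + 21*(-4*4 - 4) = 29 + 21*(-4*4 - 4) = 29 + 21*(-16 - 4) = 29 + 21*(-20) = 29 - 420 = -391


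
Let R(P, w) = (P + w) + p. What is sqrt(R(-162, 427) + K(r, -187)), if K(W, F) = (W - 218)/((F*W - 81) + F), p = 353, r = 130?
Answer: sqrt(93330604694)/12289 ≈ 24.860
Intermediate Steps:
K(W, F) = (-218 + W)/(-81 + F + F*W) (K(W, F) = (-218 + W)/((-81 + F*W) + F) = (-218 + W)/(-81 + F + F*W))
R(P, w) = 353 + P + w (R(P, w) = (P + w) + 353 = 353 + P + w)
sqrt(R(-162, 427) + K(r, -187)) = sqrt((353 - 162 + 427) + (-218 + 130)/(-81 - 187 - 187*130)) = sqrt(618 - 88/(-81 - 187 - 24310)) = sqrt(618 - 88/(-24578)) = sqrt(618 - 1/24578*(-88)) = sqrt(618 + 44/12289) = sqrt(7594646/12289) = sqrt(93330604694)/12289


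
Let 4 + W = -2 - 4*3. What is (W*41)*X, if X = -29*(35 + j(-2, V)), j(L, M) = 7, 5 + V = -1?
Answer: 898884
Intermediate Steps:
V = -6 (V = -5 - 1 = -6)
W = -18 (W = -4 + (-2 - 4*3) = -4 + (-2 - 12) = -4 - 14 = -18)
X = -1218 (X = -29*(35 + 7) = -29*42 = -1218)
(W*41)*X = -18*41*(-1218) = -738*(-1218) = 898884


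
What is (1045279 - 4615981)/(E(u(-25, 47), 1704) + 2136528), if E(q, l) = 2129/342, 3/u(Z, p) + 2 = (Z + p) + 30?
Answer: -1221180084/730694705 ≈ -1.6713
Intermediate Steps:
u(Z, p) = 3/(28 + Z + p) (u(Z, p) = 3/(-2 + ((Z + p) + 30)) = 3/(-2 + (30 + Z + p)) = 3/(28 + Z + p))
E(q, l) = 2129/342 (E(q, l) = 2129*(1/342) = 2129/342)
(1045279 - 4615981)/(E(u(-25, 47), 1704) + 2136528) = (1045279 - 4615981)/(2129/342 + 2136528) = -3570702/730694705/342 = -3570702*342/730694705 = -1221180084/730694705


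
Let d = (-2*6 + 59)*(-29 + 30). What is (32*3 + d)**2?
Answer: 20449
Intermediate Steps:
d = 47 (d = (-12 + 59)*1 = 47*1 = 47)
(32*3 + d)**2 = (32*3 + 47)**2 = (96 + 47)**2 = 143**2 = 20449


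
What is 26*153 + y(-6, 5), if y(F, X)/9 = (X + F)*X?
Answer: 3933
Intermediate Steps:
y(F, X) = 9*X*(F + X) (y(F, X) = 9*((X + F)*X) = 9*((F + X)*X) = 9*(X*(F + X)) = 9*X*(F + X))
26*153 + y(-6, 5) = 26*153 + 9*5*(-6 + 5) = 3978 + 9*5*(-1) = 3978 - 45 = 3933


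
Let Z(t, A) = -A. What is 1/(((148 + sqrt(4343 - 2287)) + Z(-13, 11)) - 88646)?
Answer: -88509/7833841025 - 2*sqrt(514)/7833841025 ≈ -1.1304e-5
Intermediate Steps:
1/(((148 + sqrt(4343 - 2287)) + Z(-13, 11)) - 88646) = 1/(((148 + sqrt(4343 - 2287)) - 1*11) - 88646) = 1/(((148 + sqrt(2056)) - 11) - 88646) = 1/(((148 + 2*sqrt(514)) - 11) - 88646) = 1/((137 + 2*sqrt(514)) - 88646) = 1/(-88509 + 2*sqrt(514))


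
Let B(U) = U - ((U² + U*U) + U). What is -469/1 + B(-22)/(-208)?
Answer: -12073/26 ≈ -464.35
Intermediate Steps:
B(U) = -2*U² (B(U) = U - ((U² + U²) + U) = U - (2*U² + U) = U - (U + 2*U²) = U + (-U - 2*U²) = -2*U²)
-469/1 + B(-22)/(-208) = -469/1 - 2*(-22)²/(-208) = -469*1 - 2*484*(-1/208) = -469 - 968*(-1/208) = -469 + 121/26 = -12073/26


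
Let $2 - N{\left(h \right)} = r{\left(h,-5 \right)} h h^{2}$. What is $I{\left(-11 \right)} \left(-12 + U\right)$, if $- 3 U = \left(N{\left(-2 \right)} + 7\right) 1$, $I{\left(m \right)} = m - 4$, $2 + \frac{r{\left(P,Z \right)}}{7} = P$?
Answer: $-895$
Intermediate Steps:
$r{\left(P,Z \right)} = -14 + 7 P$
$I{\left(m \right)} = -4 + m$
$N{\left(h \right)} = 2 - h^{3} \left(-14 + 7 h\right)$ ($N{\left(h \right)} = 2 - \left(-14 + 7 h\right) h h^{2} = 2 - h \left(-14 + 7 h\right) h^{2} = 2 - h^{3} \left(-14 + 7 h\right)$)
$U = \frac{215}{3}$ ($U = - \frac{\left(\left(2 + 7 \left(-2\right)^{3} \left(2 - -2\right)\right) + 7\right) 1}{3} = - \frac{\left(\left(2 + 7 \left(-8\right) \left(2 + 2\right)\right) + 7\right) 1}{3} = - \frac{\left(\left(2 + 7 \left(-8\right) 4\right) + 7\right) 1}{3} = - \frac{\left(\left(2 - 224\right) + 7\right) 1}{3} = - \frac{\left(-222 + 7\right) 1}{3} = - \frac{\left(-215\right) 1}{3} = \left(- \frac{1}{3}\right) \left(-215\right) = \frac{215}{3} \approx 71.667$)
$I{\left(-11 \right)} \left(-12 + U\right) = \left(-4 - 11\right) \left(-12 + \frac{215}{3}\right) = \left(-15\right) \frac{179}{3} = -895$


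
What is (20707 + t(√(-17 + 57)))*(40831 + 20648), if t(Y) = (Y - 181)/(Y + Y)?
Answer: 2546152785/2 - 11127699*√10/40 ≈ 1.2722e+9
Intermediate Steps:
t(Y) = (-181 + Y)/(2*Y) (t(Y) = (-181 + Y)/((2*Y)) = (-181 + Y)*(1/(2*Y)) = (-181 + Y)/(2*Y))
(20707 + t(√(-17 + 57)))*(40831 + 20648) = (20707 + (-181 + √(-17 + 57))/(2*(√(-17 + 57))))*(40831 + 20648) = (20707 + (-181 + √40)/(2*(√40)))*61479 = (20707 + (-181 + 2*√10)/(2*((2*√10))))*61479 = (20707 + (√10/20)*(-181 + 2*√10)/2)*61479 = (20707 + √10*(-181 + 2*√10)/40)*61479 = 1273045653 + 61479*√10*(-181 + 2*√10)/40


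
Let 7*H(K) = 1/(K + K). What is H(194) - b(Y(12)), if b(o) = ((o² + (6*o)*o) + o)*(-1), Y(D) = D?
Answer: 2770321/2716 ≈ 1020.0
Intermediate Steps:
H(K) = 1/(14*K) (H(K) = 1/(7*(K + K)) = 1/(7*((2*K))) = (1/(2*K))/7 = 1/(14*K))
b(o) = -o - 7*o² (b(o) = ((o² + 6*o²) + o)*(-1) = (7*o² + o)*(-1) = (o + 7*o²)*(-1) = -o - 7*o²)
H(194) - b(Y(12)) = (1/14)/194 - (-1)*12*(1 + 7*12) = (1/14)*(1/194) - (-1)*12*(1 + 84) = 1/2716 - (-1)*12*85 = 1/2716 - 1*(-1020) = 1/2716 + 1020 = 2770321/2716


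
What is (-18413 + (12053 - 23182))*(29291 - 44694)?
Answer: 455035426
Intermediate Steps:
(-18413 + (12053 - 23182))*(29291 - 44694) = (-18413 - 11129)*(-15403) = -29542*(-15403) = 455035426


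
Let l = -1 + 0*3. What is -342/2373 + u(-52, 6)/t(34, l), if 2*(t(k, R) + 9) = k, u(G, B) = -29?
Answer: -23851/6328 ≈ -3.7691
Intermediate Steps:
l = -1 (l = -1 + 0 = -1)
t(k, R) = -9 + k/2
-342/2373 + u(-52, 6)/t(34, l) = -342/2373 - 29/(-9 + (½)*34) = -342*1/2373 - 29/(-9 + 17) = -114/791 - 29/8 = -23851/6328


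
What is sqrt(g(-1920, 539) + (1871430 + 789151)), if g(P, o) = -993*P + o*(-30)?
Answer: sqrt(4550971) ≈ 2133.3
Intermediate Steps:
g(P, o) = -993*P - 30*o
sqrt(g(-1920, 539) + (1871430 + 789151)) = sqrt((-993*(-1920) - 30*539) + (1871430 + 789151)) = sqrt((1906560 - 16170) + 2660581) = sqrt(1890390 + 2660581) = sqrt(4550971)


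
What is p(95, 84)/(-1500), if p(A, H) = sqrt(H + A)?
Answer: -sqrt(179)/1500 ≈ -0.0089194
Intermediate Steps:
p(A, H) = sqrt(A + H)
p(95, 84)/(-1500) = sqrt(95 + 84)/(-1500) = sqrt(179)*(-1/1500) = -sqrt(179)/1500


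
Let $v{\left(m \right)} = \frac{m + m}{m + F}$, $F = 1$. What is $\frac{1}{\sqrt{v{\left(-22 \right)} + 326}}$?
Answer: $\frac{\sqrt{144690}}{6890} \approx 0.055208$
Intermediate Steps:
$v{\left(m \right)} = \frac{2 m}{1 + m}$ ($v{\left(m \right)} = \frac{m + m}{m + 1} = \frac{2 m}{1 + m}$)
$\frac{1}{\sqrt{v{\left(-22 \right)} + 326}} = \frac{1}{\sqrt{2 \left(-22\right) \frac{1}{1 - 22} + 326}} = \frac{1}{\sqrt{2 \left(-22\right) \frac{1}{-21} + 326}} = \frac{1}{\sqrt{2 \left(-22\right) \left(- \frac{1}{21}\right) + 326}} = \frac{1}{\sqrt{\frac{44}{21} + 326}} = \frac{1}{\sqrt{\frac{6890}{21}}} = \frac{1}{\frac{1}{21} \sqrt{144690}} = \frac{\sqrt{144690}}{6890}$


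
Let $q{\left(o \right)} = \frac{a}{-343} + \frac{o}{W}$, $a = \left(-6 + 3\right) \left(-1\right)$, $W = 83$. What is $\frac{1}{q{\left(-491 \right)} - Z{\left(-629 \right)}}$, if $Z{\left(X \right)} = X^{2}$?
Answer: $- \frac{28469}{11263672291} \approx -2.5275 \cdot 10^{-6}$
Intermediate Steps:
$a = 3$ ($a = \left(-3\right) \left(-1\right) = 3$)
$q{\left(o \right)} = - \frac{3}{343} + \frac{o}{83}$ ($q{\left(o \right)} = \frac{3}{-343} + \frac{o}{83} = 3 \left(- \frac{1}{343}\right) + o \frac{1}{83} = - \frac{3}{343} + \frac{o}{83}$)
$\frac{1}{q{\left(-491 \right)} - Z{\left(-629 \right)}} = \frac{1}{\left(- \frac{3}{343} + \frac{1}{83} \left(-491\right)\right) - \left(-629\right)^{2}} = \frac{1}{\left(- \frac{3}{343} - \frac{491}{83}\right) - 395641} = \frac{1}{- \frac{168662}{28469} - 395641} = \frac{1}{- \frac{11263672291}{28469}} = - \frac{28469}{11263672291}$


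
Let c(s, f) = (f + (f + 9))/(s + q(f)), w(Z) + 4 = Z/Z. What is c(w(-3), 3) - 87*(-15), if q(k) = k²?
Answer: 2615/2 ≈ 1307.5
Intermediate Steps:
w(Z) = -3 (w(Z) = -4 + Z/Z = -4 + 1 = -3)
c(s, f) = (9 + 2*f)/(s + f²) (c(s, f) = (f + (f + 9))/(s + f²) = (f + (9 + f))/(s + f²) = (9 + 2*f)/(s + f²))
c(w(-3), 3) - 87*(-15) = (9 + 2*3)/(-3 + 3²) - 87*(-15) = (9 + 6)/(-3 + 9) + 1305 = 15/6 + 1305 = (⅙)*15 + 1305 = 5/2 + 1305 = 2615/2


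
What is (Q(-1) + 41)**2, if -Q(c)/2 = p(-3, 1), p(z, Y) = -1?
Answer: 1849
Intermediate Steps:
Q(c) = 2 (Q(c) = -2*(-1) = 2)
(Q(-1) + 41)**2 = (2 + 41)**2 = 43**2 = 1849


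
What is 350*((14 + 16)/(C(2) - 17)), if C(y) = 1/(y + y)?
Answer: -42000/67 ≈ -626.87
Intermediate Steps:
C(y) = 1/(2*y)
350*((14 + 16)/(C(2) - 17)) = 350*((14 + 16)/((1/2)/2 - 17)) = 350*(30/((1/2)*(1/2) - 17)) = 350*(30/(1/4 - 17)) = 350*(30/(-67/4)) = 350*(30*(-4/67)) = 350*(-120/67) = -42000/67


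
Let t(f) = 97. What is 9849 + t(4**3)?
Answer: 9946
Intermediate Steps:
9849 + t(4**3) = 9849 + 97 = 9946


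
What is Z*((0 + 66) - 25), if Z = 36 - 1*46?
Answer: -410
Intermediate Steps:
Z = -10 (Z = 36 - 46 = -10)
Z*((0 + 66) - 25) = -10*((0 + 66) - 25) = -10*(66 - 25) = -10*41 = -410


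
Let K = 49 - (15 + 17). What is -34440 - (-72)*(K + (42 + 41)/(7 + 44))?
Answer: -562680/17 ≈ -33099.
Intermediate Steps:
K = 17 (K = 49 - 1*32 = 49 - 32 = 17)
-34440 - (-72)*(K + (42 + 41)/(7 + 44)) = -34440 - (-72)*(17 + (42 + 41)/(7 + 44)) = -34440 - (-72)*(17 + 83/51) = -34440 - (-72)*950/51 = -34440 - 1*(-22800/17) = -34440 + 22800/17 = -562680/17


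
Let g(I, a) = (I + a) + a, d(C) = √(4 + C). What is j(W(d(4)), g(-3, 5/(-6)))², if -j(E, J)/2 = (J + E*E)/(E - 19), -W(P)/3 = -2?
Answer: 35344/1521 ≈ 23.237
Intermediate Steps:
g(I, a) = I + 2*a
W(P) = 6 (W(P) = -3*(-2) = 6)
j(E, J) = -2*(J + E²)/(-19 + E) (j(E, J) = -2*(J + E*E)/(E - 19) = -2*(J + E²)/(-19 + E))
j(W(d(4)), g(-3, 5/(-6)))² = (2*(-(-3 + 2*(5/(-6))) - 1*6²)/(-19 + 6))² = (2*(-(-3 + 2*(5*(-⅙))) - 1*36)/(-13))² = (2*(-1/13)*(-(-3 + 2*(-⅚)) - 36))² = (2*(-1/13)*(-(-3 - 5/3) - 36))² = (2*(-1/13)*(-1*(-14/3) - 36))² = (2*(-1/13)*(14/3 - 36))² = (2*(-1/13)*(-94/3))² = (188/39)² = 35344/1521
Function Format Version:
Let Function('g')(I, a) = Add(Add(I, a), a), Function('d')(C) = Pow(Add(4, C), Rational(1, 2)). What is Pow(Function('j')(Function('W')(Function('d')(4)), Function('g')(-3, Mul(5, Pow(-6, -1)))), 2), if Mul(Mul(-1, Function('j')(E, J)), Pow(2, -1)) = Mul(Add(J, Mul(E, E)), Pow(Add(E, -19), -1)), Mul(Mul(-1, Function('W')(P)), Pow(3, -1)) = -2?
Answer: Rational(35344, 1521) ≈ 23.237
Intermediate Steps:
Function('g')(I, a) = Add(I, Mul(2, a))
Function('W')(P) = 6 (Function('W')(P) = Mul(-3, -2) = 6)
Function('j')(E, J) = Mul(-2, Pow(Add(-19, E), -1), Add(J, Pow(E, 2))) (Function('j')(E, J) = Mul(-2, Mul(Add(J, Mul(E, E)), Pow(Add(E, -19), -1))) = Mul(-2, Mul(Add(J, Pow(E, 2)), Pow(Add(-19, E), -1))) = Mul(-2, Mul(Pow(Add(-19, E), -1), Add(J, Pow(E, 2)))) = Mul(-2, Pow(Add(-19, E), -1), Add(J, Pow(E, 2))))
Pow(Function('j')(Function('W')(Function('d')(4)), Function('g')(-3, Mul(5, Pow(-6, -1)))), 2) = Pow(Mul(2, Pow(Add(-19, 6), -1), Add(Mul(-1, Add(-3, Mul(2, Mul(5, Pow(-6, -1))))), Mul(-1, Pow(6, 2)))), 2) = Pow(Mul(2, Pow(-13, -1), Add(Mul(-1, Add(-3, Mul(2, Mul(5, Rational(-1, 6))))), Mul(-1, 36))), 2) = Pow(Mul(2, Rational(-1, 13), Add(Mul(-1, Add(-3, Mul(2, Rational(-5, 6)))), -36)), 2) = Pow(Mul(2, Rational(-1, 13), Add(Mul(-1, Add(-3, Rational(-5, 3))), -36)), 2) = Pow(Mul(2, Rational(-1, 13), Add(Mul(-1, Rational(-14, 3)), -36)), 2) = Pow(Mul(2, Rational(-1, 13), Add(Rational(14, 3), -36)), 2) = Pow(Mul(2, Rational(-1, 13), Rational(-94, 3)), 2) = Pow(Rational(188, 39), 2) = Rational(35344, 1521)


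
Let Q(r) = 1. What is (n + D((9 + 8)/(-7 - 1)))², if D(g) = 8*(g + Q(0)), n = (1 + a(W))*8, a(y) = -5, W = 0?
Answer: 1681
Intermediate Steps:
n = -32 (n = (1 - 5)*8 = -4*8 = -32)
D(g) = 8 + 8*g (D(g) = 8*(g + 1) = 8*(1 + g) = 8 + 8*g)
(n + D((9 + 8)/(-7 - 1)))² = (-32 + (8 + 8*((9 + 8)/(-7 - 1))))² = (-32 + (8 + 8*(17/(-8))))² = (-32 + (8 + 8*(17*(-⅛))))² = (-32 + (8 + 8*(-17/8)))² = (-32 + (8 - 17))² = (-32 - 9)² = (-41)² = 1681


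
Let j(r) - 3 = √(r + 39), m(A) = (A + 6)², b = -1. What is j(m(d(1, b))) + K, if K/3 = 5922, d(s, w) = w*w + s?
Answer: 17769 + √103 ≈ 17779.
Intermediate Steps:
d(s, w) = s + w² (d(s, w) = w² + s = s + w²)
K = 17766 (K = 3*5922 = 17766)
m(A) = (6 + A)²
j(r) = 3 + √(39 + r) (j(r) = 3 + √(r + 39) = 3 + √(39 + r))
j(m(d(1, b))) + K = (3 + √(39 + (6 + (1 + (-1)²))²)) + 17766 = (3 + √(39 + (6 + (1 + 1))²)) + 17766 = (3 + √(39 + (6 + 2)²)) + 17766 = (3 + √(39 + 8²)) + 17766 = (3 + √(39 + 64)) + 17766 = (3 + √103) + 17766 = 17769 + √103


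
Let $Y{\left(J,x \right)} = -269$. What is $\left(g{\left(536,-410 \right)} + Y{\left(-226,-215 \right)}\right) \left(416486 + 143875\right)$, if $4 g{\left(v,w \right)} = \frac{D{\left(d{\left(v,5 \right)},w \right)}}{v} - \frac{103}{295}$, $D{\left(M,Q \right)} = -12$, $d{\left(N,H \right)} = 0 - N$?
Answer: $- \frac{23842781697087}{158120} \approx -1.5079 \cdot 10^{8}$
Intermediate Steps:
$d{\left(N,H \right)} = - N$
$g{\left(v,w \right)} = - \frac{103}{1180} - \frac{3}{v}$ ($g{\left(v,w \right)} = \frac{- \frac{12}{v} - \frac{103}{295}}{4} = \frac{- \frac{103}{295} - \frac{12}{v}}{4} = - \frac{103}{1180} - \frac{3}{v}$)
$\left(g{\left(536,-410 \right)} + Y{\left(-226,-215 \right)}\right) \left(416486 + 143875\right) = \left(\left(- \frac{103}{1180} - \frac{3}{536}\right) - 269\right) \left(416486 + 143875\right) = \left(\left(- \frac{103}{1180} - \frac{3}{536}\right) - 269\right) 560361 = \left(- \frac{14687}{158120} - 269\right) 560361 = \left(- \frac{42548967}{158120}\right) 560361 = - \frac{23842781697087}{158120}$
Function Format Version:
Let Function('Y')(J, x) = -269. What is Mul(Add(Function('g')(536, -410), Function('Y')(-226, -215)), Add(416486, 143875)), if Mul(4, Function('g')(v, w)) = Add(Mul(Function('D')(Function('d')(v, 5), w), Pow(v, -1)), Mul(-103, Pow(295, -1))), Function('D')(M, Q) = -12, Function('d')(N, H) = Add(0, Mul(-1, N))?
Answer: Rational(-23842781697087, 158120) ≈ -1.5079e+8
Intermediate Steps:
Function('d')(N, H) = Mul(-1, N)
Function('g')(v, w) = Add(Rational(-103, 1180), Mul(-3, Pow(v, -1))) (Function('g')(v, w) = Mul(Rational(1, 4), Add(Mul(-12, Pow(v, -1)), Mul(-103, Pow(295, -1)))) = Mul(Rational(1, 4), Add(Mul(-12, Pow(v, -1)), Mul(-103, Rational(1, 295)))) = Mul(Rational(1, 4), Add(Mul(-12, Pow(v, -1)), Rational(-103, 295))) = Mul(Rational(1, 4), Add(Rational(-103, 295), Mul(-12, Pow(v, -1)))) = Add(Rational(-103, 1180), Mul(-3, Pow(v, -1))))
Mul(Add(Function('g')(536, -410), Function('Y')(-226, -215)), Add(416486, 143875)) = Mul(Add(Add(Rational(-103, 1180), Mul(-3, Pow(536, -1))), -269), Add(416486, 143875)) = Mul(Add(Add(Rational(-103, 1180), Mul(-3, Rational(1, 536))), -269), 560361) = Mul(Add(Add(Rational(-103, 1180), Rational(-3, 536)), -269), 560361) = Mul(Add(Rational(-14687, 158120), -269), 560361) = Mul(Rational(-42548967, 158120), 560361) = Rational(-23842781697087, 158120)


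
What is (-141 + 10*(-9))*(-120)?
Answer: 27720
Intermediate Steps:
(-141 + 10*(-9))*(-120) = (-141 - 90)*(-120) = -231*(-120) = 27720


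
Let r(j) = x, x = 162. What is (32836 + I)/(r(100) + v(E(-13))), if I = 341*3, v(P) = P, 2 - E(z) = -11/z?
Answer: 62881/303 ≈ 207.53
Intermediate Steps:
E(z) = 2 + 11/z (E(z) = 2 - (-11)/z = 2 + 11/z)
I = 1023
r(j) = 162
(32836 + I)/(r(100) + v(E(-13))) = (32836 + 1023)/(162 + (2 + 11/(-13))) = 33859/(162 + (2 + 11*(-1/13))) = 33859/(162 + (2 - 11/13)) = 33859/(162 + 15/13) = 33859/(2121/13) = 33859*(13/2121) = 62881/303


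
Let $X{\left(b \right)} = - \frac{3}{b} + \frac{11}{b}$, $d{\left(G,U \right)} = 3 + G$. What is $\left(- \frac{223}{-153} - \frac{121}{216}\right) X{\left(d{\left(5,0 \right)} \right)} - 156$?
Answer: $- \frac{569537}{3672} \approx -155.1$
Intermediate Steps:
$X{\left(b \right)} = \frac{8}{b}$
$\left(- \frac{223}{-153} - \frac{121}{216}\right) X{\left(d{\left(5,0 \right)} \right)} - 156 = \left(- \frac{223}{-153} - \frac{121}{216}\right) \frac{8}{3 + 5} - 156 = \left(\left(-223\right) \left(- \frac{1}{153}\right) - \frac{121}{216}\right) \frac{8}{8} - 156 = \left(\frac{223}{153} - \frac{121}{216}\right) 8 \cdot \frac{1}{8} - 156 = \frac{3295}{3672} \cdot 1 - 156 = \frac{3295}{3672} - 156 = - \frac{569537}{3672}$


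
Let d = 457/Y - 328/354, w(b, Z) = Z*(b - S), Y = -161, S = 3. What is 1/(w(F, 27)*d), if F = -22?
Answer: 9499/24140925 ≈ 0.00039348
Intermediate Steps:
w(b, Z) = Z*(-3 + b) (w(b, Z) = Z*(b - 1*3) = Z*(b - 3) = Z*(-3 + b))
d = -107293/28497 (d = 457/(-161) - 328/354 = 457*(-1/161) - 328*1/354 = -457/161 - 164/177 = -107293/28497 ≈ -3.7651)
1/(w(F, 27)*d) = 1/(((27*(-3 - 22)))*(-107293/28497)) = -28497/107293/(27*(-25)) = -28497/107293/(-675) = -1/675*(-28497/107293) = 9499/24140925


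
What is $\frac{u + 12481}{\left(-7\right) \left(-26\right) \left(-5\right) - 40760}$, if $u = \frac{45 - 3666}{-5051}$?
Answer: $- \frac{31522576}{105237585} \approx -0.29954$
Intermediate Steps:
$u = \frac{3621}{5051}$ ($u = \left(45 - 3666\right) \left(- \frac{1}{5051}\right) = \left(-3621\right) \left(- \frac{1}{5051}\right) = \frac{3621}{5051} \approx 0.71689$)
$\frac{u + 12481}{\left(-7\right) \left(-26\right) \left(-5\right) - 40760} = \frac{\frac{3621}{5051} + 12481}{\left(-7\right) \left(-26\right) \left(-5\right) - 40760} = \frac{63045152}{5051 \left(182 \left(-5\right) - 40760\right)} = \frac{63045152}{5051 \left(-910 - 40760\right)} = \frac{63045152}{5051 \left(-41670\right)} = \frac{63045152}{5051} \left(- \frac{1}{41670}\right) = - \frac{31522576}{105237585}$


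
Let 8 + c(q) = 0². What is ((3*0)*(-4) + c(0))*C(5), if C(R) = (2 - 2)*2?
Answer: 0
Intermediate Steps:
c(q) = -8 (c(q) = -8 + 0² = -8 + 0 = -8)
C(R) = 0 (C(R) = 0*2 = 0)
((3*0)*(-4) + c(0))*C(5) = ((3*0)*(-4) - 8)*0 = (0*(-4) - 8)*0 = (0 - 8)*0 = -8*0 = 0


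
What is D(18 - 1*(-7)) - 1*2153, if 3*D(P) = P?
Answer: -6434/3 ≈ -2144.7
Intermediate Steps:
D(P) = P/3
D(18 - 1*(-7)) - 1*2153 = (18 - 1*(-7))/3 - 1*2153 = (18 + 7)/3 - 2153 = (⅓)*25 - 2153 = 25/3 - 2153 = -6434/3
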